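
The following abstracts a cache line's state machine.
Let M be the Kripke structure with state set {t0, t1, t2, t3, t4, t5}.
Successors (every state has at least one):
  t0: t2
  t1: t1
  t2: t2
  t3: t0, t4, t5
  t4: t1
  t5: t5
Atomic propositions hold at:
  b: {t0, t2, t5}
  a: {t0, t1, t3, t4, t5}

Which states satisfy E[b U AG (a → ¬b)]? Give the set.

Sat(¬b) = {t1, t3, t4}
Sat(a → ¬b) = {t1, t2, t3, t4}
AG (a → ¬b): greatest fixpoint, start Z0 = {t1, t2, t3, t4}, keep only states in Sat with every successor in Z. Z1 = {t1, t2, t4}; fixed.
Sat(AG (a → ¬b)) = {t1, t2, t4}
E[b U AG (a → ¬b)]: least fixpoint, start Z0 = Sat(AG (a → ¬b)) = {t1, t2, t4}, add states in Sat(b) with some successor in Z. Z1 = {t0, t1, t2, t4}; fixed.
Sat(E[b U AG (a → ¬b)]) = {t0, t1, t2, t4}

{t0, t1, t2, t4}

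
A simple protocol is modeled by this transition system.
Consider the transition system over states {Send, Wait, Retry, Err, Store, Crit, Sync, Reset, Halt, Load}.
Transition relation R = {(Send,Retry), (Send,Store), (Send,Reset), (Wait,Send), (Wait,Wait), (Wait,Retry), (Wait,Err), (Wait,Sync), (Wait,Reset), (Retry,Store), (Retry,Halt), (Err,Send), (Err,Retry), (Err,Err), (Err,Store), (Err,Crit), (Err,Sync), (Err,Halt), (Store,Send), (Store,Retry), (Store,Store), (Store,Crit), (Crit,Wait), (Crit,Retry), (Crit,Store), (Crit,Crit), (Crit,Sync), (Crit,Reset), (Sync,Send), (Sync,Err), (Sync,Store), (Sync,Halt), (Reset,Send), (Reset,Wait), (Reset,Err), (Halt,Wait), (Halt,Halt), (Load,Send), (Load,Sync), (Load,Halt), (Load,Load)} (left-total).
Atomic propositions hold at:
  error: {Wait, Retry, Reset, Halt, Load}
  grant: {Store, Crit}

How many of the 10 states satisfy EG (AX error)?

Sat(AX error) = {s : every successor in {Wait, Retry, Reset, Halt, Load}} = {Halt}
EG (AX error): greatest fixpoint, start Z0 = {Halt}, keep only states in Sat with some successor in Z. Already a fixed point.
Sat(EG (AX error)) = {Halt}
|Sat(EG (AX error))| = |{Halt}| = 1.

1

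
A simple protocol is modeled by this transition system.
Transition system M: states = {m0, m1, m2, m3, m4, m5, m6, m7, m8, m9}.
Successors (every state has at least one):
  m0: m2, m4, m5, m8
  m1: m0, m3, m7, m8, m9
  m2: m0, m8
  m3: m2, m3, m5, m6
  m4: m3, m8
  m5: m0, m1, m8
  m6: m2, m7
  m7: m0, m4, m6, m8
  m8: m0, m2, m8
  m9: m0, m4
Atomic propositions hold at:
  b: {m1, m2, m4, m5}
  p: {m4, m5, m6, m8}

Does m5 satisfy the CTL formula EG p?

EG p: greatest fixpoint, start Z0 = {m4, m5, m6, m8}, keep only states in Sat with some successor in Z. Z1 = {m4, m5, m8}; fixed.
Sat(EG p) = {m4, m5, m8}
m5 ∈ Sat(EG p) = {m4, m5, m8}, so the formula holds at m5.

Yes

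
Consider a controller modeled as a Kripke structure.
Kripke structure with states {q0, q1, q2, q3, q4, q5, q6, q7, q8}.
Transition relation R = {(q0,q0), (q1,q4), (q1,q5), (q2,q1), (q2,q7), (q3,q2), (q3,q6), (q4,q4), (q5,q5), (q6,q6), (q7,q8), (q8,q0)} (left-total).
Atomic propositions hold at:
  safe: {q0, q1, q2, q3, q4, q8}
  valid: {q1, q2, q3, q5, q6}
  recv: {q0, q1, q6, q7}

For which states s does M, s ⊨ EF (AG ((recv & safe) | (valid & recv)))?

Sat(recv & safe) = {q0, q1}
Sat(valid & recv) = {q1, q6}
Sat((recv & safe) | (valid & recv)) = {q0, q1, q6}
AG ((recv & safe) | (valid & recv)): greatest fixpoint, start Z0 = {q0, q1, q6}, keep only states in Sat with every successor in Z. Z1 = {q0, q6}; fixed.
Sat(AG ((recv & safe) | (valid & recv))) = {q0, q6}
EF (AG ((recv & safe) | (valid & recv))): least fixpoint, start Z0 = {q0, q6}, add states with some successor in Z. Z1 = {q0, q3, q6, q8}; Z2 = {q0, q3, q6, q7, q8}; Z3 = {q0, q2, q3, q6, q7, q8}; fixed.
Sat(EF (AG ((recv & safe) | (valid & recv)))) = {q0, q2, q3, q6, q7, q8}

{q0, q2, q3, q6, q7, q8}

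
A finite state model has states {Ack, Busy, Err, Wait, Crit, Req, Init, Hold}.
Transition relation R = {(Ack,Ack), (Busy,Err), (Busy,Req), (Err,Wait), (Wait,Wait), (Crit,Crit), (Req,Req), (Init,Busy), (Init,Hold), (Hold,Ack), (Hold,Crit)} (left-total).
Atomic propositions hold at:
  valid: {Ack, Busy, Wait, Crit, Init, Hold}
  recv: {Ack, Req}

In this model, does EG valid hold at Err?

No

EG valid: greatest fixpoint, start Z0 = {Ack, Busy, Wait, Crit, Init, Hold}, keep only states in Sat with some successor in Z. Z1 = {Ack, Wait, Crit, Init, Hold}; fixed.
Sat(EG valid) = {Ack, Wait, Crit, Init, Hold}
Err ∉ Sat(EG valid) = {Ack, Wait, Crit, Init, Hold}, so the formula does not hold at Err.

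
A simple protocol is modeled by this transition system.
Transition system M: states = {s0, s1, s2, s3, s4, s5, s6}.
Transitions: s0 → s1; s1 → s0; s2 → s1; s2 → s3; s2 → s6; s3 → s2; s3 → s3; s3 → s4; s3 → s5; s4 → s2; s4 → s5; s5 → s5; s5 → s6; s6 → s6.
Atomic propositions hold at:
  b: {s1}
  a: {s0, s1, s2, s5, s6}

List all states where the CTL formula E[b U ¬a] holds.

{s3, s4}

Sat(¬a) = {s3, s4}
E[b U ¬a]: least fixpoint, start Z0 = Sat(¬a) = {s3, s4}, add states in Sat(b) with some successor in Z. Already a fixed point.
Sat(E[b U ¬a]) = {s3, s4}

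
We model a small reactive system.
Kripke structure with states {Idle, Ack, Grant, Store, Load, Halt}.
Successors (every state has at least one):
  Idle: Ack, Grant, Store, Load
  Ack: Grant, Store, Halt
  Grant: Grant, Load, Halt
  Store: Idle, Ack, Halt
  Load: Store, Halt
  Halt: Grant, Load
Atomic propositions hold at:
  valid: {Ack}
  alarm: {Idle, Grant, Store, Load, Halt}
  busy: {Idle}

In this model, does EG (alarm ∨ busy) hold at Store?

Yes

Sat(alarm ∨ busy) = {Idle, Grant, Store, Load, Halt}
EG (alarm ∨ busy): greatest fixpoint, start Z0 = {Idle, Grant, Store, Load, Halt}, keep only states in Sat with some successor in Z. Already a fixed point.
Sat(EG (alarm ∨ busy)) = {Idle, Grant, Store, Load, Halt}
Store ∈ Sat(EG (alarm ∨ busy)) = {Idle, Grant, Store, Load, Halt}, so the formula holds at Store.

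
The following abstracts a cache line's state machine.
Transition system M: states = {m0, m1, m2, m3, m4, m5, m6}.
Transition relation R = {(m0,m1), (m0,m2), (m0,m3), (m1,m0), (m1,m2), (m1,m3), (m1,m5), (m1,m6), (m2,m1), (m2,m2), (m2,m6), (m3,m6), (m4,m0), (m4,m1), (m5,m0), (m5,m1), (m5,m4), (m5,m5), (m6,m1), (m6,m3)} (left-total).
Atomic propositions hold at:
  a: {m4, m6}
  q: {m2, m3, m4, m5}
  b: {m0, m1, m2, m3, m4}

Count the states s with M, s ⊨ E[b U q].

6

E[b U q]: least fixpoint, start Z0 = Sat(q) = {m2, m3, m4, m5}, add states in Sat(b) with some successor in Z. Z1 = {m0, m1, m2, m3, m4, m5}; fixed.
Sat(E[b U q]) = {m0, m1, m2, m3, m4, m5}
|Sat(E[b U q])| = |{m0, m1, m2, m3, m4, m5}| = 6.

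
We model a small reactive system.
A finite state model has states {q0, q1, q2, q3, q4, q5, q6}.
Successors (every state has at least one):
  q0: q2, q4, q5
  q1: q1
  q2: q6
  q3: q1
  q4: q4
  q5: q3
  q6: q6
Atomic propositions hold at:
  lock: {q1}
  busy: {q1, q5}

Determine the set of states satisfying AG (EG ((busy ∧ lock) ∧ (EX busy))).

Sat(busy ∧ lock) = {q1}
Sat(EX busy) = {s : some successor in {q1, q5}} = {q0, q1, q3}
Sat((busy ∧ lock) ∧ (EX busy)) = {q1}
EG ((busy ∧ lock) ∧ (EX busy)): greatest fixpoint, start Z0 = {q1}, keep only states in Sat with some successor in Z. Already a fixed point.
Sat(EG ((busy ∧ lock) ∧ (EX busy))) = {q1}
AG (EG ((busy ∧ lock) ∧ (EX busy))): greatest fixpoint, start Z0 = {q1}, keep only states in Sat with every successor in Z. Already a fixed point.
Sat(AG (EG ((busy ∧ lock) ∧ (EX busy)))) = {q1}

{q1}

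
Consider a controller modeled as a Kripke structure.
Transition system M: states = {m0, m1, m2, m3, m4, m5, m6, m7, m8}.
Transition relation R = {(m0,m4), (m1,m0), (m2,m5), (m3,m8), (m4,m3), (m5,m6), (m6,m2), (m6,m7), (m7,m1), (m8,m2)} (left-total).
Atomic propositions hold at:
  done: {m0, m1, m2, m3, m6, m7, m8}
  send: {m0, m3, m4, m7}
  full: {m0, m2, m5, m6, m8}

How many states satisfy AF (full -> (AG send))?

AG send: greatest fixpoint, start Z0 = {m0, m3, m4, m7}, keep only states in Sat with every successor in Z. Z1 = {m0, m4}; Z2 = {m0}; Z3 = ∅; fixed.
Sat(AG send) = ∅
Sat(full -> (AG send)) = {m1, m3, m4, m7}
AF (full -> (AG send)): least fixpoint, start Z0 = {m1, m3, m4, m7}, add states with every successor in Z. Z1 = {m0, m1, m3, m4, m7}; fixed.
Sat(AF (full -> (AG send))) = {m0, m1, m3, m4, m7}
|Sat(AF (full -> (AG send)))| = |{m0, m1, m3, m4, m7}| = 5.

5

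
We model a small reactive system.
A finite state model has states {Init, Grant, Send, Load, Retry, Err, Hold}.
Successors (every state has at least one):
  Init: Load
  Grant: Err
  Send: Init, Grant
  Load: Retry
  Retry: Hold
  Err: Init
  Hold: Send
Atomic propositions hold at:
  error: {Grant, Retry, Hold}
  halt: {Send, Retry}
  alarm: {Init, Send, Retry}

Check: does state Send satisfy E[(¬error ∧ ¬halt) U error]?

No

Sat(¬error) = {Init, Send, Load, Err}
Sat(¬halt) = {Init, Grant, Load, Err, Hold}
Sat(¬error ∧ ¬halt) = {Init, Load, Err}
E[(¬error ∧ ¬halt) U error]: least fixpoint, start Z0 = Sat(error) = {Grant, Retry, Hold}, add states in Sat(¬error ∧ ¬halt) with some successor in Z. Z1 = {Grant, Load, Retry, Hold}; Z2 = {Init, Grant, Load, Retry, Hold}; Z3 = {Init, Grant, Load, Retry, Err, Hold}; fixed.
Sat(E[(¬error ∧ ¬halt) U error]) = {Init, Grant, Load, Retry, Err, Hold}
Send ∉ Sat(E[(¬error ∧ ¬halt) U error]) = {Init, Grant, Load, Retry, Err, Hold}, so the formula does not hold at Send.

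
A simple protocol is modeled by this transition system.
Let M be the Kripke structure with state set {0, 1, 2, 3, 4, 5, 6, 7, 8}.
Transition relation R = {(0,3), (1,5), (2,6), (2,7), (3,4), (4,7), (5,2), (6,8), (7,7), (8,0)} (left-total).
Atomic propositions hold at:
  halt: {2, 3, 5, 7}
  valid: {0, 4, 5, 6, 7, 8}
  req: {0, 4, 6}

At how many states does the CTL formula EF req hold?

EF req: least fixpoint, start Z0 = {0, 4, 6}, add states with some successor in Z. Z1 = {0, 2, 3, 4, 6, 8}; Z2 = {0, 2, 3, 4, 5, 6, 8}; Z3 = {0, 1, 2, 3, 4, 5, 6, 8}; fixed.
Sat(EF req) = {0, 1, 2, 3, 4, 5, 6, 8}
|Sat(EF req)| = |{0, 1, 2, 3, 4, 5, 6, 8}| = 8.

8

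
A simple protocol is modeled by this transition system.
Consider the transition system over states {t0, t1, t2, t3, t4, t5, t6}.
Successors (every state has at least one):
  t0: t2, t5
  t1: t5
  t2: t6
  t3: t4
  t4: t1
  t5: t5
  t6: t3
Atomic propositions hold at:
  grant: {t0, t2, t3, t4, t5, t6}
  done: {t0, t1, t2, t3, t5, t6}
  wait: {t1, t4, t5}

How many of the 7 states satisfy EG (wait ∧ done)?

Sat(wait ∧ done) = {t1, t5}
EG (wait ∧ done): greatest fixpoint, start Z0 = {t1, t5}, keep only states in Sat with some successor in Z. Already a fixed point.
Sat(EG (wait ∧ done)) = {t1, t5}
|Sat(EG (wait ∧ done))| = |{t1, t5}| = 2.

2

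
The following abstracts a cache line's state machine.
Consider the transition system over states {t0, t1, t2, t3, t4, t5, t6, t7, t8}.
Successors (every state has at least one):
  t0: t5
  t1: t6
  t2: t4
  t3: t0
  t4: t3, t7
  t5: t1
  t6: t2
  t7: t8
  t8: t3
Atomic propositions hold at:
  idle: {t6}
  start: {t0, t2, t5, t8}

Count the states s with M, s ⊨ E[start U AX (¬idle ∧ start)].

5

Sat(¬idle) = {t0, t1, t2, t3, t4, t5, t7, t8}
Sat(¬idle ∧ start) = {t0, t2, t5, t8}
Sat(AX (¬idle ∧ start)) = {s : every successor in {t0, t2, t5, t8}} = {t0, t3, t6, t7}
E[start U AX (¬idle ∧ start)]: least fixpoint, start Z0 = Sat(AX (¬idle ∧ start)) = {t0, t3, t6, t7}, add states in Sat(start) with some successor in Z. Z1 = {t0, t3, t6, t7, t8}; fixed.
Sat(E[start U AX (¬idle ∧ start)]) = {t0, t3, t6, t7, t8}
|Sat(E[start U AX (¬idle ∧ start)])| = |{t0, t3, t6, t7, t8}| = 5.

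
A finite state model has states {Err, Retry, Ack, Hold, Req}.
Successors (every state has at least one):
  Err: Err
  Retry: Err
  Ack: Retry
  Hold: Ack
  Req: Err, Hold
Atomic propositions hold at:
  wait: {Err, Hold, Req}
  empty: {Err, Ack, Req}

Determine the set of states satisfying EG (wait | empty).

Sat(wait | empty) = {Err, Ack, Hold, Req}
EG (wait | empty): greatest fixpoint, start Z0 = {Err, Ack, Hold, Req}, keep only states in Sat with some successor in Z. Z1 = {Err, Hold, Req}; Z2 = {Err, Req}; fixed.
Sat(EG (wait | empty)) = {Err, Req}

{Err, Req}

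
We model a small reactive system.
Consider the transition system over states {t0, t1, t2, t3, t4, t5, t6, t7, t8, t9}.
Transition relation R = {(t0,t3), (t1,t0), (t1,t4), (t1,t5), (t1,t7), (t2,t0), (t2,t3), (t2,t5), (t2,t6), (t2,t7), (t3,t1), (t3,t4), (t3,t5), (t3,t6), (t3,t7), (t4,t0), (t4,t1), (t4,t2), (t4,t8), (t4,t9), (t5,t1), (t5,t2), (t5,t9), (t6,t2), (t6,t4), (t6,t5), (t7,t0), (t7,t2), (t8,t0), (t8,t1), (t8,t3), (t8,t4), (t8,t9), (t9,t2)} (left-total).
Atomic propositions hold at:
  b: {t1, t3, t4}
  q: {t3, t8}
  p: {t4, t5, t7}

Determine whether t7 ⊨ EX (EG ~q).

Yes

Sat(~q) = {t0, t1, t2, t4, t5, t6, t7, t9}
EG ~q: greatest fixpoint, start Z0 = {t0, t1, t2, t4, t5, t6, t7, t9}, keep only states in Sat with some successor in Z. Z1 = {t1, t2, t4, t5, t6, t7, t9}; fixed.
Sat(EG ~q) = {t1, t2, t4, t5, t6, t7, t9}
Sat(EX (EG ~q)) = {s : some successor in {t1, t2, t4, t5, t6, t7, t9}} = {t1, t2, t3, t4, t5, t6, t7, t8, t9}
t7 ∈ Sat(EX (EG ~q)) = {t1, t2, t3, t4, t5, t6, t7, t8, t9}, so the formula holds at t7.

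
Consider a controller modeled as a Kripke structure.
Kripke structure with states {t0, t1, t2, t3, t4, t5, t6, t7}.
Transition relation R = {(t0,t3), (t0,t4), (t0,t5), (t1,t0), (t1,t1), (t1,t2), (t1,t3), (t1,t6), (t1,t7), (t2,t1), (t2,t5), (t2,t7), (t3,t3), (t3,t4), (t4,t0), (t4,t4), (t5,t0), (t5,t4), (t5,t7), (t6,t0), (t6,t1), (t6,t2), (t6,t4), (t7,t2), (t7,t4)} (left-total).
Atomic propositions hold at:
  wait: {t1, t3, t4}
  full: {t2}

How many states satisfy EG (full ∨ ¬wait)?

5

Sat(¬wait) = {t0, t2, t5, t6, t7}
Sat(full ∨ ¬wait) = {t0, t2, t5, t6, t7}
EG (full ∨ ¬wait): greatest fixpoint, start Z0 = {t0, t2, t5, t6, t7}, keep only states in Sat with some successor in Z. Already a fixed point.
Sat(EG (full ∨ ¬wait)) = {t0, t2, t5, t6, t7}
|Sat(EG (full ∨ ¬wait))| = |{t0, t2, t5, t6, t7}| = 5.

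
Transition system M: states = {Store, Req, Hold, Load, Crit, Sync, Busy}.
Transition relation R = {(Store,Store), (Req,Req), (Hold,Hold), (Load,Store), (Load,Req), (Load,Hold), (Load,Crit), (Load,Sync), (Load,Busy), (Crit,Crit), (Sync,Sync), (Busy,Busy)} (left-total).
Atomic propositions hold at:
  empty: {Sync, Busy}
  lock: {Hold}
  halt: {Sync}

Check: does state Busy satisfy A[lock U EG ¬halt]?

Sat(¬halt) = {Store, Req, Hold, Load, Crit, Busy}
EG ¬halt: greatest fixpoint, start Z0 = {Store, Req, Hold, Load, Crit, Busy}, keep only states in Sat with some successor in Z. Already a fixed point.
Sat(EG ¬halt) = {Store, Req, Hold, Load, Crit, Busy}
A[lock U EG ¬halt]: least fixpoint, start Z0 = Sat(EG ¬halt) = {Store, Req, Hold, Load, Crit, Busy}, add states in Sat(lock) with every successor in Z. Already a fixed point.
Sat(A[lock U EG ¬halt]) = {Store, Req, Hold, Load, Crit, Busy}
Busy ∈ Sat(A[lock U EG ¬halt]) = {Store, Req, Hold, Load, Crit, Busy}, so the formula holds at Busy.

Yes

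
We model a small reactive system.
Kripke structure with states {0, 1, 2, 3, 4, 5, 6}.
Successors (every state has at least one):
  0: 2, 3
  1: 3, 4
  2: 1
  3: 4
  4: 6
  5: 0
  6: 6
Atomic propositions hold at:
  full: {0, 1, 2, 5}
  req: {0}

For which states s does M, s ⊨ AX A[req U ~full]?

Sat(~full) = {3, 4, 6}
A[req U ~full]: least fixpoint, start Z0 = Sat(~full) = {3, 4, 6}, add states in Sat(req) with every successor in Z. Already a fixed point.
Sat(A[req U ~full]) = {3, 4, 6}
Sat(AX A[req U ~full]) = {s : every successor in {3, 4, 6}} = {1, 3, 4, 6}

{1, 3, 4, 6}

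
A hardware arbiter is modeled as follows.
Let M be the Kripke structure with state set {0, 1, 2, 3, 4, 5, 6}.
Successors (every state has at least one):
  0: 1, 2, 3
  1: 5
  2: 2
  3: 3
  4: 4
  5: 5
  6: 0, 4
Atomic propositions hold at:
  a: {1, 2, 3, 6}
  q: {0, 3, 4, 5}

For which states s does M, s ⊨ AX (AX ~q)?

{2}

Sat(~q) = {1, 2, 6}
Sat(AX ~q) = {s : every successor in {1, 2, 6}} = {2}
Sat(AX (AX ~q)) = {s : every successor in {2}} = {2}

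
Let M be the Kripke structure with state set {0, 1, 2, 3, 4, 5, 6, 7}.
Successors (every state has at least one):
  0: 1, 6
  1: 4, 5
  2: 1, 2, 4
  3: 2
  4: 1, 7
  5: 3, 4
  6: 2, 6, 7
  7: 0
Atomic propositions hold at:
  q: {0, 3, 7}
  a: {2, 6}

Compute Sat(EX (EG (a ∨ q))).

Sat(a ∨ q) = {0, 2, 3, 6, 7}
EG (a ∨ q): greatest fixpoint, start Z0 = {0, 2, 3, 6, 7}, keep only states in Sat with some successor in Z. Already a fixed point.
Sat(EG (a ∨ q)) = {0, 2, 3, 6, 7}
Sat(EX (EG (a ∨ q))) = {s : some successor in {0, 2, 3, 6, 7}} = {0, 2, 3, 4, 5, 6, 7}

{0, 2, 3, 4, 5, 6, 7}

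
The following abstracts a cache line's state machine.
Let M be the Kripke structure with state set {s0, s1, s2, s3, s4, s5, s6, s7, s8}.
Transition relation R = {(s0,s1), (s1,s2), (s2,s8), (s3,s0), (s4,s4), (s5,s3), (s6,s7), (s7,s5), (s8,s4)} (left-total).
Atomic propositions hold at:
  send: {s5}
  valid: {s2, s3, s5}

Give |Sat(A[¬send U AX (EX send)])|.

1

Sat(¬send) = {s0, s1, s2, s3, s4, s6, s7, s8}
Sat(EX send) = {s : some successor in {s5}} = {s7}
Sat(AX (EX send)) = {s : every successor in {s7}} = {s6}
A[¬send U AX (EX send)]: least fixpoint, start Z0 = Sat(AX (EX send)) = {s6}, add states in Sat(¬send) with every successor in Z. Already a fixed point.
Sat(A[¬send U AX (EX send)]) = {s6}
|Sat(A[¬send U AX (EX send)])| = |{s6}| = 1.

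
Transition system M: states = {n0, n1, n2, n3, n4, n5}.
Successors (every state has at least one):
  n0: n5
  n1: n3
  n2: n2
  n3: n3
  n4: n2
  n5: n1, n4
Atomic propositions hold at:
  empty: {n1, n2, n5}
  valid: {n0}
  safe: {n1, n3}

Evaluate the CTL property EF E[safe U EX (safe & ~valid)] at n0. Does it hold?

Yes

Sat(~valid) = {n1, n2, n3, n4, n5}
Sat(safe & ~valid) = {n1, n3}
Sat(EX (safe & ~valid)) = {s : some successor in {n1, n3}} = {n1, n3, n5}
E[safe U EX (safe & ~valid)]: least fixpoint, start Z0 = Sat(EX (safe & ~valid)) = {n1, n3, n5}, add states in Sat(safe) with some successor in Z. Already a fixed point.
Sat(E[safe U EX (safe & ~valid)]) = {n1, n3, n5}
EF E[safe U EX (safe & ~valid)]: least fixpoint, start Z0 = {n1, n3, n5}, add states with some successor in Z. Z1 = {n0, n1, n3, n5}; fixed.
Sat(EF E[safe U EX (safe & ~valid)]) = {n0, n1, n3, n5}
n0 ∈ Sat(EF E[safe U EX (safe & ~valid)]) = {n0, n1, n3, n5}, so the formula holds at n0.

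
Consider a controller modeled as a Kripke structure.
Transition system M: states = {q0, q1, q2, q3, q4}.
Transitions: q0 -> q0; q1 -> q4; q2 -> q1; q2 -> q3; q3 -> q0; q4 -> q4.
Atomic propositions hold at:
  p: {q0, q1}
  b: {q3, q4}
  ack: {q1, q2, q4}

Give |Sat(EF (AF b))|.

AF b: least fixpoint, start Z0 = {q3, q4}, add states with every successor in Z. Z1 = {q1, q3, q4}; Z2 = {q1, q2, q3, q4}; fixed.
Sat(AF b) = {q1, q2, q3, q4}
EF (AF b): least fixpoint, start Z0 = {q1, q2, q3, q4}, add states with some successor in Z. Already a fixed point.
Sat(EF (AF b)) = {q1, q2, q3, q4}
|Sat(EF (AF b))| = |{q1, q2, q3, q4}| = 4.

4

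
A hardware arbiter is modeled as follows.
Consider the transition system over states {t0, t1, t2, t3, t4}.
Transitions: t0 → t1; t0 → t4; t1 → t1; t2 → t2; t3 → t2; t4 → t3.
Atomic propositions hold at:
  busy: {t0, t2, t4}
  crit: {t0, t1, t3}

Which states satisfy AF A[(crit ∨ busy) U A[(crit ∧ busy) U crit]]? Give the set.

{t0, t1, t3, t4}

Sat(crit ∨ busy) = {t0, t1, t2, t3, t4}
Sat(crit ∧ busy) = {t0}
A[(crit ∧ busy) U crit]: least fixpoint, start Z0 = Sat(crit) = {t0, t1, t3}, add states in Sat(crit ∧ busy) with every successor in Z. Already a fixed point.
Sat(A[(crit ∧ busy) U crit]) = {t0, t1, t3}
A[(crit ∨ busy) U A[(crit ∧ busy) U crit]]: least fixpoint, start Z0 = Sat(A[(crit ∧ busy) U crit]) = {t0, t1, t3}, add states in Sat(crit ∨ busy) with every successor in Z. Z1 = {t0, t1, t3, t4}; fixed.
Sat(A[(crit ∨ busy) U A[(crit ∧ busy) U crit]]) = {t0, t1, t3, t4}
AF A[(crit ∨ busy) U A[(crit ∧ busy) U crit]]: least fixpoint, start Z0 = {t0, t1, t3, t4}, add states with every successor in Z. Already a fixed point.
Sat(AF A[(crit ∨ busy) U A[(crit ∧ busy) U crit]]) = {t0, t1, t3, t4}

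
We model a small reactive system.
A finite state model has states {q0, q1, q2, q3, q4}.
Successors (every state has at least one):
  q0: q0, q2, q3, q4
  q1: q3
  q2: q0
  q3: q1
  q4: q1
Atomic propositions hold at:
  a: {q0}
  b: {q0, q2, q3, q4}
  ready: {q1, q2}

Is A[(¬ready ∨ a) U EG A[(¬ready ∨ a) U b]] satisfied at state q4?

Sat(¬ready) = {q0, q3, q4}
Sat(¬ready ∨ a) = {q0, q3, q4}
A[(¬ready ∨ a) U b]: least fixpoint, start Z0 = Sat(b) = {q0, q2, q3, q4}, add states in Sat(¬ready ∨ a) with every successor in Z. Already a fixed point.
Sat(A[(¬ready ∨ a) U b]) = {q0, q2, q3, q4}
EG A[(¬ready ∨ a) U b]: greatest fixpoint, start Z0 = {q0, q2, q3, q4}, keep only states in Sat with some successor in Z. Z1 = {q0, q2}; fixed.
Sat(EG A[(¬ready ∨ a) U b]) = {q0, q2}
A[(¬ready ∨ a) U EG A[(¬ready ∨ a) U b]]: least fixpoint, start Z0 = Sat(EG A[(¬ready ∨ a) U b]) = {q0, q2}, add states in Sat(¬ready ∨ a) with every successor in Z. Already a fixed point.
Sat(A[(¬ready ∨ a) U EG A[(¬ready ∨ a) U b]]) = {q0, q2}
q4 ∉ Sat(A[(¬ready ∨ a) U EG A[(¬ready ∨ a) U b]]) = {q0, q2}, so the formula does not hold at q4.

No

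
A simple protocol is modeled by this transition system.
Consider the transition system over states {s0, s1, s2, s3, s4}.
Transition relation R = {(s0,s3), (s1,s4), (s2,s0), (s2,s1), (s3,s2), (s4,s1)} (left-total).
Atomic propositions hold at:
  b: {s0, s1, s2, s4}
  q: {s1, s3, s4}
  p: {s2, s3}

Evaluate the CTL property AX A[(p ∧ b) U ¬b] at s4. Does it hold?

Sat(p ∧ b) = {s2}
Sat(¬b) = {s3}
A[(p ∧ b) U ¬b]: least fixpoint, start Z0 = Sat(¬b) = {s3}, add states in Sat(p ∧ b) with every successor in Z. Already a fixed point.
Sat(A[(p ∧ b) U ¬b]) = {s3}
Sat(AX A[(p ∧ b) U ¬b]) = {s : every successor in {s3}} = {s0}
s4 ∉ Sat(AX A[(p ∧ b) U ¬b]) = {s0}, so the formula does not hold at s4.

No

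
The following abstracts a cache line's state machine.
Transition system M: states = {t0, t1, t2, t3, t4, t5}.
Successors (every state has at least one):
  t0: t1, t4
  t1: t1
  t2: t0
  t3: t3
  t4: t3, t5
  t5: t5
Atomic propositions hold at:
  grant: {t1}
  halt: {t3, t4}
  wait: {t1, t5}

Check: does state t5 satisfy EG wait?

EG wait: greatest fixpoint, start Z0 = {t1, t5}, keep only states in Sat with some successor in Z. Already a fixed point.
Sat(EG wait) = {t1, t5}
t5 ∈ Sat(EG wait) = {t1, t5}, so the formula holds at t5.

Yes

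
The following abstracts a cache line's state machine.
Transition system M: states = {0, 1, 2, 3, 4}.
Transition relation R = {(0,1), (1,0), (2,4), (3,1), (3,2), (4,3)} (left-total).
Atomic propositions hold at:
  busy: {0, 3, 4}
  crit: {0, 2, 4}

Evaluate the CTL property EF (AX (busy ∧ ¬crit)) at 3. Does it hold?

Sat(¬crit) = {1, 3}
Sat(busy ∧ ¬crit) = {3}
Sat(AX (busy ∧ ¬crit)) = {s : every successor in {3}} = {4}
EF (AX (busy ∧ ¬crit)): least fixpoint, start Z0 = {4}, add states with some successor in Z. Z1 = {2, 4}; Z2 = {2, 3, 4}; fixed.
Sat(EF (AX (busy ∧ ¬crit))) = {2, 3, 4}
3 ∈ Sat(EF (AX (busy ∧ ¬crit))) = {2, 3, 4}, so the formula holds at 3.

Yes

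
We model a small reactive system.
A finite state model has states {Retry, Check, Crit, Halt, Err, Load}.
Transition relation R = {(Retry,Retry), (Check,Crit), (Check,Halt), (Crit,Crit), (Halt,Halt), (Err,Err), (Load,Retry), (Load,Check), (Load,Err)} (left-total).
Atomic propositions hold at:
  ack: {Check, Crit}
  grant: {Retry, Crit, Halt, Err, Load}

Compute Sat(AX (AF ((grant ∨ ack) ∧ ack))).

{Crit}

Sat(grant ∨ ack) = {Retry, Check, Crit, Halt, Err, Load}
Sat((grant ∨ ack) ∧ ack) = {Check, Crit}
AF ((grant ∨ ack) ∧ ack): least fixpoint, start Z0 = {Check, Crit}, add states with every successor in Z. Already a fixed point.
Sat(AF ((grant ∨ ack) ∧ ack)) = {Check, Crit}
Sat(AX (AF ((grant ∨ ack) ∧ ack))) = {s : every successor in {Check, Crit}} = {Crit}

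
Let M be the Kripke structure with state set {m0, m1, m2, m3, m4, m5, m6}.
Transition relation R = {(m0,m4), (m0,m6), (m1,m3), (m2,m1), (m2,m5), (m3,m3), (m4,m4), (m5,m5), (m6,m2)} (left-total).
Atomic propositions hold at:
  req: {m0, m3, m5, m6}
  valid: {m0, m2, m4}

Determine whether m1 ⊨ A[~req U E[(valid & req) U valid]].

Sat(~req) = {m1, m2, m4}
Sat(valid & req) = {m0}
E[(valid & req) U valid]: least fixpoint, start Z0 = Sat(valid) = {m0, m2, m4}, add states in Sat(valid & req) with some successor in Z. Already a fixed point.
Sat(E[(valid & req) U valid]) = {m0, m2, m4}
A[~req U E[(valid & req) U valid]]: least fixpoint, start Z0 = Sat(E[(valid & req) U valid]) = {m0, m2, m4}, add states in Sat(~req) with every successor in Z. Already a fixed point.
Sat(A[~req U E[(valid & req) U valid]]) = {m0, m2, m4}
m1 ∉ Sat(A[~req U E[(valid & req) U valid]]) = {m0, m2, m4}, so the formula does not hold at m1.

No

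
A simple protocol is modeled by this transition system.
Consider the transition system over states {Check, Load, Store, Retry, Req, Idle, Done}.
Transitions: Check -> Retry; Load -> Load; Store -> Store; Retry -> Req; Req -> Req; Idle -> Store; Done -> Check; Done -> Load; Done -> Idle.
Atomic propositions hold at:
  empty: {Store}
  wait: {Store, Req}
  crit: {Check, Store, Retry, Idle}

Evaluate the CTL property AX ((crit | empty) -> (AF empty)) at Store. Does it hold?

Sat(crit | empty) = {Check, Store, Retry, Idle}
AF empty: least fixpoint, start Z0 = {Store}, add states with every successor in Z. Z1 = {Store, Idle}; fixed.
Sat(AF empty) = {Store, Idle}
Sat((crit | empty) -> (AF empty)) = {Load, Store, Req, Idle, Done}
Sat(AX ((crit | empty) -> (AF empty))) = {s : every successor in {Load, Store, Req, Idle, Done}} = {Load, Store, Retry, Req, Idle}
Store ∈ Sat(AX ((crit | empty) -> (AF empty))) = {Load, Store, Retry, Req, Idle}, so the formula holds at Store.

Yes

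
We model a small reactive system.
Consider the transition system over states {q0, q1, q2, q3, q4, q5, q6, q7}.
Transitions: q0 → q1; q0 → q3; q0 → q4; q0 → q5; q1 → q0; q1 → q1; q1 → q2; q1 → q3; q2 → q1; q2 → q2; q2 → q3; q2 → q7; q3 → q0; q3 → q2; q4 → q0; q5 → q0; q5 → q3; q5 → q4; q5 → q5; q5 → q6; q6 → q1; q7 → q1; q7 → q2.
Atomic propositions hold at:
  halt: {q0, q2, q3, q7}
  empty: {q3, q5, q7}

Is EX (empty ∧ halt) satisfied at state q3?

Sat(empty ∧ halt) = {q3, q7}
Sat(EX (empty ∧ halt)) = {s : some successor in {q3, q7}} = {q0, q1, q2, q5}
q3 ∉ Sat(EX (empty ∧ halt)) = {q0, q1, q2, q5}, so the formula does not hold at q3.

No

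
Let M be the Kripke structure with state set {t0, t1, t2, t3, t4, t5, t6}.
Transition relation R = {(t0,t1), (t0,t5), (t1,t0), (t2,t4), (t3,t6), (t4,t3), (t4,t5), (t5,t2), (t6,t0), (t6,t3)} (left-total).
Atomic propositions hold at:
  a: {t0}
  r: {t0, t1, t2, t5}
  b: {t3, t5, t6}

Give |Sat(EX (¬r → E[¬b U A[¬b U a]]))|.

5

Sat(¬r) = {t3, t4, t6}
Sat(¬b) = {t0, t1, t2, t4}
A[¬b U a]: least fixpoint, start Z0 = Sat(a) = {t0}, add states in Sat(¬b) with every successor in Z. Z1 = {t0, t1}; fixed.
Sat(A[¬b U a]) = {t0, t1}
E[¬b U A[¬b U a]]: least fixpoint, start Z0 = Sat(A[¬b U a]) = {t0, t1}, add states in Sat(¬b) with some successor in Z. Already a fixed point.
Sat(E[¬b U A[¬b U a]]) = {t0, t1}
Sat(¬r → E[¬b U A[¬b U a]]) = {t0, t1, t2, t5}
Sat(EX (¬r → E[¬b U A[¬b U a]])) = {s : some successor in {t0, t1, t2, t5}} = {t0, t1, t4, t5, t6}
|Sat(EX (¬r → E[¬b U A[¬b U a]]))| = |{t0, t1, t4, t5, t6}| = 5.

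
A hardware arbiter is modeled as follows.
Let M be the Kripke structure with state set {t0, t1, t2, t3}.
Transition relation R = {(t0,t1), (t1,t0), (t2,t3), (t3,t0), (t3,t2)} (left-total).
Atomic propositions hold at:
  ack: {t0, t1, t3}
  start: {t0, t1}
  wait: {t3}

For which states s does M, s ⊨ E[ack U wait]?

{t3}

E[ack U wait]: least fixpoint, start Z0 = Sat(wait) = {t3}, add states in Sat(ack) with some successor in Z. Already a fixed point.
Sat(E[ack U wait]) = {t3}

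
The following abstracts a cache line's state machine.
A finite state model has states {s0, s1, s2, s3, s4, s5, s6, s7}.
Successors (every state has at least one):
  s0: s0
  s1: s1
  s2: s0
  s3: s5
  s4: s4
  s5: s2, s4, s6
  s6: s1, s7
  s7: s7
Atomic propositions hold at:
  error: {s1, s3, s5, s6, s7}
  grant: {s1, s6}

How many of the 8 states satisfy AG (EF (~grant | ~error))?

Sat(~grant) = {s0, s2, s3, s4, s5, s7}
Sat(~error) = {s0, s2, s4}
Sat(~grant | ~error) = {s0, s2, s3, s4, s5, s7}
EF (~grant | ~error): least fixpoint, start Z0 = {s0, s2, s3, s4, s5, s7}, add states with some successor in Z. Z1 = {s0, s2, s3, s4, s5, s6, s7}; fixed.
Sat(EF (~grant | ~error)) = {s0, s2, s3, s4, s5, s6, s7}
AG (EF (~grant | ~error)): greatest fixpoint, start Z0 = {s0, s2, s3, s4, s5, s6, s7}, keep only states in Sat with every successor in Z. Z1 = {s0, s2, s3, s4, s5, s7}; Z2 = {s0, s2, s3, s4, s7}; Z3 = {s0, s2, s4, s7}; fixed.
Sat(AG (EF (~grant | ~error))) = {s0, s2, s4, s7}
|Sat(AG (EF (~grant | ~error)))| = |{s0, s2, s4, s7}| = 4.

4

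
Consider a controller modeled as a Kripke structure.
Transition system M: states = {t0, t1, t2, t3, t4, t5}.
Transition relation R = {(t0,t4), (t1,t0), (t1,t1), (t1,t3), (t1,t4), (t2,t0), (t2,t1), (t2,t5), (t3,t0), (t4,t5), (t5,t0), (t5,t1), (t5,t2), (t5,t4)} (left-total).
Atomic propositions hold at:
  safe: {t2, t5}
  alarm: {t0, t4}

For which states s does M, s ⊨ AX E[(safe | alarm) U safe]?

{t0, t3, t4}

Sat(safe | alarm) = {t0, t2, t4, t5}
E[(safe | alarm) U safe]: least fixpoint, start Z0 = Sat(safe) = {t2, t5}, add states in Sat(safe | alarm) with some successor in Z. Z1 = {t2, t4, t5}; Z2 = {t0, t2, t4, t5}; fixed.
Sat(E[(safe | alarm) U safe]) = {t0, t2, t4, t5}
Sat(AX E[(safe | alarm) U safe]) = {s : every successor in {t0, t2, t4, t5}} = {t0, t3, t4}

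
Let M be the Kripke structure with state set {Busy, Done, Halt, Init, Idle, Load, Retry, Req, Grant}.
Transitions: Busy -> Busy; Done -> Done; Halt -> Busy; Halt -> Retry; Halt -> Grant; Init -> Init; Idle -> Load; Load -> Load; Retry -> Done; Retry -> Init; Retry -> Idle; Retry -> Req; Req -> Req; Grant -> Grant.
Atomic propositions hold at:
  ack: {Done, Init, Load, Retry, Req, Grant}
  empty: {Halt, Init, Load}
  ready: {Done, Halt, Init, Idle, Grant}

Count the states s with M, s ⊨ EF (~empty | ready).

Sat(~empty) = {Busy, Done, Idle, Retry, Req, Grant}
Sat(~empty | ready) = {Busy, Done, Halt, Init, Idle, Retry, Req, Grant}
EF (~empty | ready): least fixpoint, start Z0 = {Busy, Done, Halt, Init, Idle, Retry, Req, Grant}, add states with some successor in Z. Already a fixed point.
Sat(EF (~empty | ready)) = {Busy, Done, Halt, Init, Idle, Retry, Req, Grant}
|Sat(EF (~empty | ready))| = |{Busy, Done, Halt, Init, Idle, Retry, Req, Grant}| = 8.

8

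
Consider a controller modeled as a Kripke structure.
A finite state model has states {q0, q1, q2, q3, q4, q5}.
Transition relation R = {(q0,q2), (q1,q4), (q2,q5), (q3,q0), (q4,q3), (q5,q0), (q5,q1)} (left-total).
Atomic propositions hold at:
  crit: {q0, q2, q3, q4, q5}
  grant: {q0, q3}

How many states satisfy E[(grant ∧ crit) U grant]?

Sat(grant ∧ crit) = {q0, q3}
E[(grant ∧ crit) U grant]: least fixpoint, start Z0 = Sat(grant) = {q0, q3}, add states in Sat(grant ∧ crit) with some successor in Z. Already a fixed point.
Sat(E[(grant ∧ crit) U grant]) = {q0, q3}
|Sat(E[(grant ∧ crit) U grant])| = |{q0, q3}| = 2.

2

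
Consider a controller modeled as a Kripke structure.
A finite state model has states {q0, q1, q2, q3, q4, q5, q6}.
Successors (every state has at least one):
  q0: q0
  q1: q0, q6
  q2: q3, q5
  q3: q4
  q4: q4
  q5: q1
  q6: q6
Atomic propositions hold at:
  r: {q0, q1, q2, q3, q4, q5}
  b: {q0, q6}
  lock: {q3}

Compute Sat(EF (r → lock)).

Sat(r → lock) = {q3, q6}
EF (r → lock): least fixpoint, start Z0 = {q3, q6}, add states with some successor in Z. Z1 = {q1, q2, q3, q6}; Z2 = {q1, q2, q3, q5, q6}; fixed.
Sat(EF (r → lock)) = {q1, q2, q3, q5, q6}

{q1, q2, q3, q5, q6}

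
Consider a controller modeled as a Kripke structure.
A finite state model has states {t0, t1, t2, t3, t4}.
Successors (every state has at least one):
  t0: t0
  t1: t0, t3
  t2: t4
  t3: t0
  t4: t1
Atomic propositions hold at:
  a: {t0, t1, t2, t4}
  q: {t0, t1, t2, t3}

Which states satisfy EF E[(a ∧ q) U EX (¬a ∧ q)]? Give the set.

{t1, t2, t4}

Sat(a ∧ q) = {t0, t1, t2}
Sat(¬a) = {t3}
Sat(¬a ∧ q) = {t3}
Sat(EX (¬a ∧ q)) = {s : some successor in {t3}} = {t1}
E[(a ∧ q) U EX (¬a ∧ q)]: least fixpoint, start Z0 = Sat(EX (¬a ∧ q)) = {t1}, add states in Sat(a ∧ q) with some successor in Z. Already a fixed point.
Sat(E[(a ∧ q) U EX (¬a ∧ q)]) = {t1}
EF E[(a ∧ q) U EX (¬a ∧ q)]: least fixpoint, start Z0 = {t1}, add states with some successor in Z. Z1 = {t1, t4}; Z2 = {t1, t2, t4}; fixed.
Sat(EF E[(a ∧ q) U EX (¬a ∧ q)]) = {t1, t2, t4}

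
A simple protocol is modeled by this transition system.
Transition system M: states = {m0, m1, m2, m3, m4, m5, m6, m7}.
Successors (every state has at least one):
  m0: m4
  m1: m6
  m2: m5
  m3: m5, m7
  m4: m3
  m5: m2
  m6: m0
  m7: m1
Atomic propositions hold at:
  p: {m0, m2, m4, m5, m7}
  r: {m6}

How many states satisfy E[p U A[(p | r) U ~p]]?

Sat(p | r) = {m0, m2, m4, m5, m6, m7}
Sat(~p) = {m1, m3, m6}
A[(p | r) U ~p]: least fixpoint, start Z0 = Sat(~p) = {m1, m3, m6}, add states in Sat(p | r) with every successor in Z. Z1 = {m1, m3, m4, m6, m7}; Z2 = {m0, m1, m3, m4, m6, m7}; fixed.
Sat(A[(p | r) U ~p]) = {m0, m1, m3, m4, m6, m7}
E[p U A[(p | r) U ~p]]: least fixpoint, start Z0 = Sat(A[(p | r) U ~p]) = {m0, m1, m3, m4, m6, m7}, add states in Sat(p) with some successor in Z. Already a fixed point.
Sat(E[p U A[(p | r) U ~p]]) = {m0, m1, m3, m4, m6, m7}
|Sat(E[p U A[(p | r) U ~p]])| = |{m0, m1, m3, m4, m6, m7}| = 6.

6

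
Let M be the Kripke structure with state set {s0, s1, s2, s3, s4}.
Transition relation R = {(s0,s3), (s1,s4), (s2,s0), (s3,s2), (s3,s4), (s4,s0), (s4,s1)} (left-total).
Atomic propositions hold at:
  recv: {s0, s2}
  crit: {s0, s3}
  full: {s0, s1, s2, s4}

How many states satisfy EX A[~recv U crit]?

Sat(~recv) = {s1, s3, s4}
A[~recv U crit]: least fixpoint, start Z0 = Sat(crit) = {s0, s3}, add states in Sat(~recv) with every successor in Z. Already a fixed point.
Sat(A[~recv U crit]) = {s0, s3}
Sat(EX A[~recv U crit]) = {s : some successor in {s0, s3}} = {s0, s2, s4}
|Sat(EX A[~recv U crit])| = |{s0, s2, s4}| = 3.

3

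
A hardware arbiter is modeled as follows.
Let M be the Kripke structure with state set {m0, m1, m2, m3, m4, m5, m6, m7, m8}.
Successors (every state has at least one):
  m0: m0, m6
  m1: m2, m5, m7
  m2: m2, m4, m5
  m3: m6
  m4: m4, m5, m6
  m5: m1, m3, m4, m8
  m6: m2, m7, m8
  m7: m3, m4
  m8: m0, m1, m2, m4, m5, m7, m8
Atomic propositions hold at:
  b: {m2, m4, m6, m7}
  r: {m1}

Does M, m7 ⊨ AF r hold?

No

AF r: least fixpoint, start Z0 = {m1}, add states with every successor in Z. Already a fixed point.
Sat(AF r) = {m1}
m7 ∉ Sat(AF r) = {m1}, so the formula does not hold at m7.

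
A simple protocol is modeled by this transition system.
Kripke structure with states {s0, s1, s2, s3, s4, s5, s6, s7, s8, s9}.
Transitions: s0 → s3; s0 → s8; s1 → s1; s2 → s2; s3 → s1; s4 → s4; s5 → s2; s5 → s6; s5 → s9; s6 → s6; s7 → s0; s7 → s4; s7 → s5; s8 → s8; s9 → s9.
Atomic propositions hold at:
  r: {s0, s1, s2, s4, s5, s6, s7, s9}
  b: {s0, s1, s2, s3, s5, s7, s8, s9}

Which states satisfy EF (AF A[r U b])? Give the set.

{s0, s1, s2, s3, s5, s7, s8, s9}

A[r U b]: least fixpoint, start Z0 = Sat(b) = {s0, s1, s2, s3, s5, s7, s8, s9}, add states in Sat(r) with every successor in Z. Already a fixed point.
Sat(A[r U b]) = {s0, s1, s2, s3, s5, s7, s8, s9}
AF A[r U b]: least fixpoint, start Z0 = {s0, s1, s2, s3, s5, s7, s8, s9}, add states with every successor in Z. Already a fixed point.
Sat(AF A[r U b]) = {s0, s1, s2, s3, s5, s7, s8, s9}
EF (AF A[r U b]): least fixpoint, start Z0 = {s0, s1, s2, s3, s5, s7, s8, s9}, add states with some successor in Z. Already a fixed point.
Sat(EF (AF A[r U b])) = {s0, s1, s2, s3, s5, s7, s8, s9}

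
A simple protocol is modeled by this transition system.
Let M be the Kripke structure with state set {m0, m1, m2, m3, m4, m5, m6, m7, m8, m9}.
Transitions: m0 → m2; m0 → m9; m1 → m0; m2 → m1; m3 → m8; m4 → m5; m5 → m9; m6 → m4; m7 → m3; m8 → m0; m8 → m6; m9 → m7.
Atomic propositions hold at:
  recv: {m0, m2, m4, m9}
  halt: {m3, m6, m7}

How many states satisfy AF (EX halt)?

Sat(EX halt) = {s : some successor in {m3, m6, m7}} = {m7, m8, m9}
AF (EX halt): least fixpoint, start Z0 = {m7, m8, m9}, add states with every successor in Z. Z1 = {m3, m5, m7, m8, m9}; Z2 = {m3, m4, m5, m7, m8, m9}; Z3 = {m3, m4, m5, m6, m7, m8, m9}; fixed.
Sat(AF (EX halt)) = {m3, m4, m5, m6, m7, m8, m9}
|Sat(AF (EX halt))| = |{m3, m4, m5, m6, m7, m8, m9}| = 7.

7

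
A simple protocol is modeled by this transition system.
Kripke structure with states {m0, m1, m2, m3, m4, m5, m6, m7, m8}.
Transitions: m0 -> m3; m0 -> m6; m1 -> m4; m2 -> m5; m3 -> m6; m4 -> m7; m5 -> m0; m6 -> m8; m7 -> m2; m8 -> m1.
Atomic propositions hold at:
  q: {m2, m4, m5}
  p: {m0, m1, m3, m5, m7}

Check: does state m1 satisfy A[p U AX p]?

Yes

Sat(AX p) = {s : every successor in {m0, m1, m3, m5, m7}} = {m2, m4, m5, m8}
A[p U AX p]: least fixpoint, start Z0 = Sat(AX p) = {m2, m4, m5, m8}, add states in Sat(p) with every successor in Z. Z1 = {m1, m2, m4, m5, m7, m8}; fixed.
Sat(A[p U AX p]) = {m1, m2, m4, m5, m7, m8}
m1 ∈ Sat(A[p U AX p]) = {m1, m2, m4, m5, m7, m8}, so the formula holds at m1.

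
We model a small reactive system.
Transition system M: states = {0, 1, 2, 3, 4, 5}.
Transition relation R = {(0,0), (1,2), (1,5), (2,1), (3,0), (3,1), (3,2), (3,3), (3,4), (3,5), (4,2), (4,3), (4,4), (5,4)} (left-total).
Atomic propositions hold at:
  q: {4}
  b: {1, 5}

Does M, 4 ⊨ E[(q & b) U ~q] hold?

Sat(q & b) = ∅
Sat(~q) = {0, 1, 2, 3, 5}
E[(q & b) U ~q]: least fixpoint, start Z0 = Sat(~q) = {0, 1, 2, 3, 5}, add states in Sat(q & b) with some successor in Z. Already a fixed point.
Sat(E[(q & b) U ~q]) = {0, 1, 2, 3, 5}
4 ∉ Sat(E[(q & b) U ~q]) = {0, 1, 2, 3, 5}, so the formula does not hold at 4.

No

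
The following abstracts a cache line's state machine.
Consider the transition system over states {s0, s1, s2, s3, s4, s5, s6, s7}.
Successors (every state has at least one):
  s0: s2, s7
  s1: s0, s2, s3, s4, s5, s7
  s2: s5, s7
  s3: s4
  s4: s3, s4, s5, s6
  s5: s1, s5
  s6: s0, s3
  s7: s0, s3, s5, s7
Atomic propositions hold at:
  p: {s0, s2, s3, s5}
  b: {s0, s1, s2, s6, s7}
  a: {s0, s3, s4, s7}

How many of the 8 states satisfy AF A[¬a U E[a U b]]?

7

Sat(¬a) = {s1, s2, s5, s6}
E[a U b]: least fixpoint, start Z0 = Sat(b) = {s0, s1, s2, s6, s7}, add states in Sat(a) with some successor in Z. Z1 = {s0, s1, s2, s4, s6, s7}; Z2 = {s0, s1, s2, s3, s4, s6, s7}; fixed.
Sat(E[a U b]) = {s0, s1, s2, s3, s4, s6, s7}
A[¬a U E[a U b]]: least fixpoint, start Z0 = Sat(E[a U b]) = {s0, s1, s2, s3, s4, s6, s7}, add states in Sat(¬a) with every successor in Z. Already a fixed point.
Sat(A[¬a U E[a U b]]) = {s0, s1, s2, s3, s4, s6, s7}
AF A[¬a U E[a U b]]: least fixpoint, start Z0 = {s0, s1, s2, s3, s4, s6, s7}, add states with every successor in Z. Already a fixed point.
Sat(AF A[¬a U E[a U b]]) = {s0, s1, s2, s3, s4, s6, s7}
|Sat(AF A[¬a U E[a U b]])| = |{s0, s1, s2, s3, s4, s6, s7}| = 7.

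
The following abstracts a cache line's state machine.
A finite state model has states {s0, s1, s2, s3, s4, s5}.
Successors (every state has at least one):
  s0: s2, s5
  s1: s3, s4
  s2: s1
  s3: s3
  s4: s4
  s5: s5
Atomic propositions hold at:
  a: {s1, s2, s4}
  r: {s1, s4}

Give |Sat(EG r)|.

2

EG r: greatest fixpoint, start Z0 = {s1, s4}, keep only states in Sat with some successor in Z. Already a fixed point.
Sat(EG r) = {s1, s4}
|Sat(EG r)| = |{s1, s4}| = 2.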